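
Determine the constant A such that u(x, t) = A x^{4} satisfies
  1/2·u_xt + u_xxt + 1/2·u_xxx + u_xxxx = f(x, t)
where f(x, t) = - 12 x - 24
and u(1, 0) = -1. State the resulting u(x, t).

Substitute the ansatz u = A x^{4} into the left-hand side.
Derivatives of the ansatz:
  u_xt = 0
  u_xxt = 0
  u_xxx = 24 A x
  u_xxxx = 24 A
Term by term:
  1/2·u_xt = 0
  u_xxt = 0
  1/2·u_xxx = 12 A x
  u_xxxx = 24 A
So the left-hand side equals
  12 A x + 24 A
This must equal f(x, t) = - 12 x - 24 identically.
Matching coefficients of the independent functions:
  [constant term]:  24 A = -24
  [x]:  12 A = -12
Solving: A = -1.
Check against the point condition:
  u(1, 0) = -1  ⟹  A = -1  ✓
Hence u(x, t) = - x^{4}.

Answer: u(x, t) = - x^{4}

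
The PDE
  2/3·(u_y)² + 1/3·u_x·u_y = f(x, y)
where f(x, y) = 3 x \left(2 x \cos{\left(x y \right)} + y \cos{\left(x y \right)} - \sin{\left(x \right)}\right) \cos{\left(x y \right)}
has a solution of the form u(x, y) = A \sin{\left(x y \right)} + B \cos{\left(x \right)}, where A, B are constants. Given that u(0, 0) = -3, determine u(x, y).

Substitute the ansatz u = A \sin{\left(x y \right)} + B \cos{\left(x \right)} into the left-hand side.
Derivatives of the ansatz:
  u_y = A x \cos{\left(x y \right)}
  u_x = A y \cos{\left(x y \right)} - B \sin{\left(x \right)}
Term by term:
  2/3·(u_y)² = \frac{2 A^{2} x^{2} \cos^{2}{\left(x y \right)}}{3}
  1/3·u_x·u_y = \frac{A^{2} x y \cos^{2}{\left(x y \right)}}{3} - \frac{A B x \sin{\left(x \right)} \cos{\left(x y \right)}}{3}
So the left-hand side equals
  \frac{2 A^{2} x^{2} \cos^{2}{\left(x y \right)}}{3} + \frac{A^{2} x y \cos^{2}{\left(x y \right)}}{3} - \frac{A B x \sin{\left(x \right)} \cos{\left(x y \right)}}{3}
This must equal f(x, y) identically; expanded, f = 6 x^{2} \cos^{2}{\left(x y \right)} + 3 x y \cos^{2}{\left(x y \right)} - 3 x \sin{\left(x \right)} \cos{\left(x y \right)}.
Matching coefficients of the independent functions:
  [x^{2} \cos^{2}{\left(x y \right)}]:  \frac{2 A^{2}}{3} = 6
  [x y \cos^{2}{\left(x y \right)}]:  \frac{A^{2}}{3} = 3
  [x \sin{\left(x \right)} \cos{\left(x y \right)}]:  - \frac{A B}{3} = -3
These equations allow (A, B) = (-3, -3) or (3, 3).
Impose the point condition(s):
  u(0, 0) = -3  ⟹  B = -3
Only A = -3, B = -3 satisfies everything.
Hence u(x, y) = - 3 \sin{\left(x y \right)} - 3 \cos{\left(x \right)}.

Answer: u(x, y) = - 3 \sin{\left(x y \right)} - 3 \cos{\left(x \right)}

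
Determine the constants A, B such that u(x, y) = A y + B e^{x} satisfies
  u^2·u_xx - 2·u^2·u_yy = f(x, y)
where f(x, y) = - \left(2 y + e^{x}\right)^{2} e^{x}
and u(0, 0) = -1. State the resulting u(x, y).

Substitute the ansatz u = A y + B e^{x} into the left-hand side.
Derivatives of the ansatz:
  u_xx = B e^{x}
  u_yy = 0
Term by term:
  u^2·u_xx = A^{2} B y^{2} e^{x} + 2 A B^{2} y e^{2 x} + B^{3} e^{3 x}
  -2·u^2·u_yy = 0
So the left-hand side equals
  A^{2} B y^{2} e^{x} + 2 A B^{2} y e^{2 x} + B^{3} e^{3 x}
This must equal f(x, y) identically; expanded, f = - 4 y^{2} e^{x} - 4 y e^{2 x} - e^{3 x}.
Matching coefficients of the independent functions:
  [y e^{2 x}]:  2 A B^{2} = -4
  [y^{2} e^{x}]:  A^{2} B = -4
  [e^{3 x}]:  B^{3} = -1
Solving: A = -2, B = -1.
Check against the point condition:
  u(0, 0) = -1  ⟹  B = -1  ✓
Hence u(x, y) = - 2 y - e^{x}.

Answer: u(x, y) = - 2 y - e^{x}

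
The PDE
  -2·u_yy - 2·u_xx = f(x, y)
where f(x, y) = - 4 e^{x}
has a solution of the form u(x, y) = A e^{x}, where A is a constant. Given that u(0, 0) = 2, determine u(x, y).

Answer: u(x, y) = 2 e^{x}

Derivation:
Substitute the ansatz u = A e^{x} into the left-hand side.
Derivatives of the ansatz:
  u_yy = 0
  u_xx = A e^{x}
Term by term:
  -2·u_yy = 0
  -2·u_xx = - 2 A e^{x}
So the left-hand side equals
  - 2 A e^{x}
This must equal f(x, y) = - 4 e^{x} identically.
Matching coefficients of the independent functions:
  [e^{x}]:  - 2 A = -4
Solving: A = 2.
Check against the point condition:
  u(0, 0) = 2  ⟹  A = 2  ✓
Hence u(x, y) = 2 e^{x}.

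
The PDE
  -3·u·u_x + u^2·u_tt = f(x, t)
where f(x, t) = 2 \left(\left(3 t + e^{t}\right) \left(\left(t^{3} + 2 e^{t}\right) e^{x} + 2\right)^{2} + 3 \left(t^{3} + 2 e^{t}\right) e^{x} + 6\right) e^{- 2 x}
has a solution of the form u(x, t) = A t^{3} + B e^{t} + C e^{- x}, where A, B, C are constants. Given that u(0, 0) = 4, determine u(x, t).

Substitute the ansatz u = A t^{3} + B e^{t} + C e^{- x} into the left-hand side.
Derivatives of the ansatz:
  u_x = - C e^{- x}
  u_tt = 6 A t + B e^{t}
Term by term:
  -3·u·u_x = 3 A C t^{3} e^{- x} + 3 B C e^{t} e^{- x} + 3 C^{2} e^{- 2 x}
  u^2·u_tt = 6 A^{3} t^{7} + A^{2} B t^{6} e^{t} + 12 A^{2} B t^{4} e^{t} + 12 A^{2} C t^{4} e^{- x} + 2 A B^{2} t^{3} e^{2 t} + 6 A B^{2} t e^{2 t} + 2 A B C t^{3} e^{t} e^{- x} + 12 A B C t e^{t} e^{- x} + 6 A C^{2} t e^{- 2 x} + B^{3} e^{3 t} + 2 B^{2} C e^{2 t} e^{- x} + B C^{2} e^{t} e^{- 2 x}
So the left-hand side equals
  6 A^{3} t^{7} + A^{2} B t^{6} e^{t} + 12 A^{2} B t^{4} e^{t} + 12 A^{2} C t^{4} e^{- x} + 2 A B^{2} t^{3} e^{2 t} + 6 A B^{2} t e^{2 t} + 2 A B C t^{3} e^{t} e^{- x} + 12 A B C t e^{t} e^{- x} + 6 A C^{2} t e^{- 2 x} + 3 A C t^{3} e^{- x} + B^{3} e^{3 t} + 2 B^{2} C e^{2 t} e^{- x} + B C^{2} e^{t} e^{- 2 x} + 3 B C e^{t} e^{- x} + 3 C^{2} e^{- 2 x}
This must equal f(x, t) identically; expanded, f = 6 t^{7} + 2 t^{6} e^{t} + 24 t^{4} e^{t} + 24 t^{4} e^{- x} + 8 t^{3} e^{2 t} + 8 t^{3} e^{t} e^{- x} + 6 t^{3} e^{- x} + 24 t e^{2 t} + 48 t e^{t} e^{- x} + 24 t e^{- 2 x} + 8 e^{3 t} + 16 e^{2 t} e^{- x} + 12 e^{t} e^{- x} + 8 e^{t} e^{- 2 x} + 12 e^{- 2 x}.
Matching coefficients of the independent functions:
(each divided by its leading coefficient; functions giving the same equation are listed together)
  [t^{7}]:  A^{3} - 1 = 0
  [t e^{2 t}, t^{3} e^{2 t}]:  A B^{2} - 4 = 0
  [t e^{- 2 x}]:  A C^{2} - 4 = 0
  [t^{3} e^{- x}]:  A C - 2 = 0
  [t^{4} e^{t}, t^{6} e^{t}]:  A^{2} B - 2 = 0
  [t^{4} e^{- x}]:  A^{2} C - 2 = 0
  [e^{t} e^{- 2 x}]:  B C^{2} - 8 = 0
  [e^{t} e^{- x}]:  B C - 4 = 0
  [e^{2 t} e^{- x}]:  B^{2} C - 8 = 0
  [t e^{t} e^{- x}, t^{3} e^{t} e^{- x}]:  A B C - 4 = 0
  [e^{3 t}]:  B^{3} - 8 = 0
  [e^{- 2 x}]:  C^{2} - 4 = 0
Solving: A = 1, B = 2, C = 2.
Check against the point condition:
  u(0, 0) = 4  ⟹  B + C = 4  ✓
Hence u(x, t) = t^{3} + 2 e^{t} + 2 e^{- x}.

Answer: u(x, t) = t^{3} + 2 e^{t} + 2 e^{- x}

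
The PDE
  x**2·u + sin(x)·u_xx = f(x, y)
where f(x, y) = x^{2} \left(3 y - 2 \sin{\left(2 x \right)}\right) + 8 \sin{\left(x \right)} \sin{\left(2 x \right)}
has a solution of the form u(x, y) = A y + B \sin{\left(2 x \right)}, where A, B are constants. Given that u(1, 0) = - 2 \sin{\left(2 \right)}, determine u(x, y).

Substitute the ansatz u = A y + B \sin{\left(2 x \right)} into the left-hand side.
Derivatives of the ansatz:
  u_xx = - 4 B \sin{\left(2 x \right)}
Term by term:
  x**2·u = A x^{2} y + B x^{2} \sin{\left(2 x \right)}
  sin(x)·u_xx = - 4 B \sin{\left(x \right)} \sin{\left(2 x \right)}
So the left-hand side equals
  A x^{2} y + B x^{2} \sin{\left(2 x \right)} - 4 B \sin{\left(x \right)} \sin{\left(2 x \right)}
This must equal f(x, y) identically; expanded, f = 3 x^{2} y - 2 x^{2} \sin{\left(2 x \right)} + 8 \sin{\left(x \right)} \sin{\left(2 x \right)}.
Matching coefficients of the independent functions:
  [x^{2} y]:  A = 3
  [x^{2} \sin{\left(2 x \right)}]:  B = -2
  [\sin{\left(x \right)} \sin{\left(2 x \right)}]:  - 4 B = 8
Solving: A = 3, B = -2.
Check against the point condition:
  u(1, 0) = - 2 \sin{\left(2 \right)}  ⟹  B \sin{\left(2 \right)} = - 2 \sin{\left(2 \right)}  ✓
Hence u(x, y) = 3 y - 2 \sin{\left(2 x \right)}.

Answer: u(x, y) = 3 y - 2 \sin{\left(2 x \right)}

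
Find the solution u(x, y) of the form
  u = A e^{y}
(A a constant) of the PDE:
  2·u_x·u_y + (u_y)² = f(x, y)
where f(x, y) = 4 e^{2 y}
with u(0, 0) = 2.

Substitute the ansatz u = A e^{y} into the left-hand side.
Derivatives of the ansatz:
  u_x = 0
  u_y = A e^{y}
Term by term:
  2·u_x·u_y = 0
  (u_y)² = A^{2} e^{2 y}
So the left-hand side equals
  A^{2} e^{2 y}
This must equal f(x, y) = 4 e^{2 y} identically.
Matching coefficients of the independent functions:
  [e^{2 y}]:  A^{2} = 4
These equations allow (A) = (-2) or (2).
Impose the point condition(s):
  u(0, 0) = 2  ⟹  A = 2
Only A = 2 satisfies everything.
Hence u(x, y) = 2 e^{y}.

Answer: u(x, y) = 2 e^{y}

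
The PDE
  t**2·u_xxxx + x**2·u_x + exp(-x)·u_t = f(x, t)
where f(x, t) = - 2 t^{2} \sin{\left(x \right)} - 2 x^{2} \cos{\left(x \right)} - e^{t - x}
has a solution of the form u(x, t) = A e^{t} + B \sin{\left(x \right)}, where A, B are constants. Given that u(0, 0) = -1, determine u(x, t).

Answer: u(x, t) = - e^{t} - 2 \sin{\left(x \right)}

Derivation:
Substitute the ansatz u = A e^{t} + B \sin{\left(x \right)} into the left-hand side.
Derivatives of the ansatz:
  u_xxxx = B \sin{\left(x \right)}
  u_x = B \cos{\left(x \right)}
  u_t = A e^{t}
Term by term:
  t**2·u_xxxx = B t^{2} \sin{\left(x \right)}
  x**2·u_x = B x^{2} \cos{\left(x \right)}
  exp(-x)·u_t = A e^{t} e^{- x}
So the left-hand side equals
  A e^{t} e^{- x} + B t^{2} \sin{\left(x \right)} + B x^{2} \cos{\left(x \right)}
This must equal f(x, t) identically; expanded, f = - 2 t^{2} \sin{\left(x \right)} - 2 x^{2} \cos{\left(x \right)} - e^{t} e^{- x}.
Matching coefficients of the independent functions:
  [t^{2} \sin{\left(x \right)}, x^{2} \cos{\left(x \right)}]:  B = -2
  [e^{t} e^{- x}]:  A = -1
Solving: A = -1, B = -2.
Check against the point condition:
  u(0, 0) = -1  ⟹  A = -1  ✓
Hence u(x, t) = - e^{t} - 2 \sin{\left(x \right)}.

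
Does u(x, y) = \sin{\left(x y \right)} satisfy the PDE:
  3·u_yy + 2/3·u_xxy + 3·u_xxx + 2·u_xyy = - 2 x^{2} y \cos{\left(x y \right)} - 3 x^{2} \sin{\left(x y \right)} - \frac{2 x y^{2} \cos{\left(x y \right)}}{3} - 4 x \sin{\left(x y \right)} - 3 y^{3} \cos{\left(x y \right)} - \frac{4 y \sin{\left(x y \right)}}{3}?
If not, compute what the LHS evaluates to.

Evaluate each term of the left-hand side for u = \sin{\left(x y \right)}.
Derivatives:
  u_yy = - x^{2} \sin{\left(x y \right)}
  u_xxy = - x y^{2} \cos{\left(x y \right)} - 2 y \sin{\left(x y \right)}
  u_xxx = - y^{3} \cos{\left(x y \right)}
  u_xyy = - x^{2} y \cos{\left(x y \right)} - 2 x \sin{\left(x y \right)}
Terms:
  3·u_yy = - 3 x^{2} \sin{\left(x y \right)}
  2/3·u_xxy = - \frac{2 y \left(x y \cos{\left(x y \right)} + 2 \sin{\left(x y \right)}\right)}{3}
  3·u_xxx = - 3 y^{3} \cos{\left(x y \right)}
  2·u_xyy = - 2 x \left(x y \cos{\left(x y \right)} + 2 \sin{\left(x y \right)}\right)
Sum: LHS = - 2 x^{2} y \cos{\left(x y \right)} - 3 x^{2} \sin{\left(x y \right)} - \frac{2 x y^{2} \cos{\left(x y \right)}}{3} - 4 x \sin{\left(x y \right)} - 3 y^{3} \cos{\left(x y \right)} - \frac{4 y \sin{\left(x y \right)}}{3}
This is exactly the given right-hand side, so u is a solution.

Answer: Yes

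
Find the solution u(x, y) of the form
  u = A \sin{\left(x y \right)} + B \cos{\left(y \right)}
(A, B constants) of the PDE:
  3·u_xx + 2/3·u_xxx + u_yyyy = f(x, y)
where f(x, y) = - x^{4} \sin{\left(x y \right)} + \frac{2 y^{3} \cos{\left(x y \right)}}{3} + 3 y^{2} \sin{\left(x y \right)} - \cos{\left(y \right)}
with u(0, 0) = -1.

Answer: u(x, y) = - \sin{\left(x y \right)} - \cos{\left(y \right)}

Derivation:
Substitute the ansatz u = A \sin{\left(x y \right)} + B \cos{\left(y \right)} into the left-hand side.
Derivatives of the ansatz:
  u_xx = - A y^{2} \sin{\left(x y \right)}
  u_xxx = - A y^{3} \cos{\left(x y \right)}
  u_yyyy = A x^{4} \sin{\left(x y \right)} + B \cos{\left(y \right)}
Term by term:
  3·u_xx = - 3 A y^{2} \sin{\left(x y \right)}
  2/3·u_xxx = - \frac{2 A y^{3} \cos{\left(x y \right)}}{3}
  u_yyyy = A x^{4} \sin{\left(x y \right)} + B \cos{\left(y \right)}
So the left-hand side equals
  A x^{4} \sin{\left(x y \right)} - \frac{2 A y^{3} \cos{\left(x y \right)}}{3} - 3 A y^{2} \sin{\left(x y \right)} + B \cos{\left(y \right)}
This must equal f(x, y) = - x^{4} \sin{\left(x y \right)} + \frac{2 y^{3} \cos{\left(x y \right)}}{3} + 3 y^{2} \sin{\left(x y \right)} - \cos{\left(y \right)} identically.
Matching coefficients of the independent functions:
  [x^{4} \sin{\left(x y \right)}]:  A = -1
  [y^{2} \sin{\left(x y \right)}]:  - 3 A = 3
  [y^{3} \cos{\left(x y \right)}]:  - \frac{2 A}{3} = \frac{2}{3}
  [\cos{\left(y \right)}]:  B = -1
Solving: A = -1, B = -1.
Check against the point condition:
  u(0, 0) = -1  ⟹  B = -1  ✓
Hence u(x, y) = - \sin{\left(x y \right)} - \cos{\left(y \right)}.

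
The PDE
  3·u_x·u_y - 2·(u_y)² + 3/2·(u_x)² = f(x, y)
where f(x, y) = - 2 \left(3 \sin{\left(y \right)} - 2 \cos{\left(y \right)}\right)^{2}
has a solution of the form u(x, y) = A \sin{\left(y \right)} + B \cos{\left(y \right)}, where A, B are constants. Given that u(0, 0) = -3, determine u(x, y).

Substitute the ansatz u = A \sin{\left(y \right)} + B \cos{\left(y \right)} into the left-hand side.
Derivatives of the ansatz:
  u_x = 0
  u_y = A \cos{\left(y \right)} - B \sin{\left(y \right)}
Term by term:
  3·u_x·u_y = 0
  -2·(u_y)² = - 2 A^{2} \cos^{2}{\left(y \right)} + 4 A B \sin{\left(y \right)} \cos{\left(y \right)} - 2 B^{2} \sin^{2}{\left(y \right)}
  3/2·(u_x)² = 0
So the left-hand side equals
  - 2 A^{2} \cos^{2}{\left(y \right)} + 4 A B \sin{\left(y \right)} \cos{\left(y \right)} - 2 B^{2} \sin^{2}{\left(y \right)}
This must equal f(x, y) identically; expanded, f = - 18 \sin^{2}{\left(y \right)} + 24 \sin{\left(y \right)} \cos{\left(y \right)} - 8 \cos^{2}{\left(y \right)}.
Matching coefficients of the independent functions:
  [\sin{\left(y \right)} \cos{\left(y \right)}]:  4 A B = 24
  [\sin^{2}{\left(y \right)}]:  - 2 B^{2} = -18
  [\cos^{2}{\left(y \right)}]:  - 2 A^{2} = -8
These equations allow (A, B) = (-2, -3) or (2, 3).
Impose the point condition(s):
  u(0, 0) = -3  ⟹  B = -3
Only A = -2, B = -3 satisfies everything.
Hence u(x, y) = - 2 \sin{\left(y \right)} - 3 \cos{\left(y \right)}.

Answer: u(x, y) = - 2 \sin{\left(y \right)} - 3 \cos{\left(y \right)}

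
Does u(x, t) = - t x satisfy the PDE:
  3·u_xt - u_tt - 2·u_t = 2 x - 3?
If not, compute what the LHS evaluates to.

Evaluate each term of the left-hand side for u = - t x.
Derivatives:
  u_xt = -1
  u_tt = 0
  u_t = - x
Terms:
  3·u_xt = -3
  -u_tt = 0
  -2·u_t = 2 x
Sum: LHS = 2 x - 3
This is exactly the given right-hand side, so u is a solution.

Answer: Yes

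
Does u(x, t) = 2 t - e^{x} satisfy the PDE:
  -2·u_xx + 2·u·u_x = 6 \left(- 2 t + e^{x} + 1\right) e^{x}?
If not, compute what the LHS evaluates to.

Answer: No, the LHS evaluates to 2 \left(- 2 t + e^{x} + 1\right) e^{x}

Derivation:
Evaluate each term of the left-hand side for u = 2 t - e^{x}.
Derivatives:
  u_xx = - e^{x}
  u_x = - e^{x}
Terms:
  -2·u_xx = 2 e^{x}
  2·u·u_x = 2 \left(- 2 t + e^{x}\right) e^{x}
Sum: LHS = 2 \left(- 2 t + e^{x} + 1\right) e^{x}
Given right-hand side: 6 \left(- 2 t + e^{x} + 1\right) e^{x}. Difference LHS − RHS = 4 \left(2 t - e^{x} - 1\right) e^{x} ≠ 0, so u is not a solution.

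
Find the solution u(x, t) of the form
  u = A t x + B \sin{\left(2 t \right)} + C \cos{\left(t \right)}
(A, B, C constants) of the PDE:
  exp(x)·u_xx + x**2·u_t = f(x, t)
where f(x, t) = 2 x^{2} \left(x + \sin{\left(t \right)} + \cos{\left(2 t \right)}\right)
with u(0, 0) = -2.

Substitute the ansatz u = A t x + B \sin{\left(2 t \right)} + C \cos{\left(t \right)} into the left-hand side.
Derivatives of the ansatz:
  u_xx = 0
  u_t = A x + 2 B \cos{\left(2 t \right)} - C \sin{\left(t \right)}
Term by term:
  exp(x)·u_xx = 0
  x**2·u_t = A x^{3} + 2 B x^{2} \cos{\left(2 t \right)} - C x^{2} \sin{\left(t \right)}
So the left-hand side equals
  A x^{3} + 2 B x^{2} \cos{\left(2 t \right)} - C x^{2} \sin{\left(t \right)}
This must equal f(x, t) identically; expanded, f = 2 x^{3} + 2 x^{2} \sin{\left(t \right)} + 2 x^{2} \cos{\left(2 t \right)}.
Matching coefficients of the independent functions:
  [x^{3}]:  A = 2
  [x^{2} \sin{\left(t \right)}]:  - C = 2
  [x^{2} \cos{\left(2 t \right)}]:  2 B = 2
Solving: A = 2, B = 1, C = -2.
Check against the point condition:
  u(0, 0) = -2  ⟹  C = -2  ✓
Hence u(x, t) = 2 t x + \sin{\left(2 t \right)} - 2 \cos{\left(t \right)}.

Answer: u(x, t) = 2 t x + \sin{\left(2 t \right)} - 2 \cos{\left(t \right)}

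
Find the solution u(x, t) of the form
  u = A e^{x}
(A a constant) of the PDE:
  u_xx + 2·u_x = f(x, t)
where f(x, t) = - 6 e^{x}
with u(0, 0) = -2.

Substitute the ansatz u = A e^{x} into the left-hand side.
Derivatives of the ansatz:
  u_xx = A e^{x}
  u_x = A e^{x}
Term by term:
  u_xx = A e^{x}
  2·u_x = 2 A e^{x}
So the left-hand side equals
  3 A e^{x}
This must equal f(x, t) = - 6 e^{x} identically.
Matching coefficients of the independent functions:
  [e^{x}]:  3 A = -6
Solving: A = -2.
Check against the point condition:
  u(0, 0) = -2  ⟹  A = -2  ✓
Hence u(x, t) = - 2 e^{x}.

Answer: u(x, t) = - 2 e^{x}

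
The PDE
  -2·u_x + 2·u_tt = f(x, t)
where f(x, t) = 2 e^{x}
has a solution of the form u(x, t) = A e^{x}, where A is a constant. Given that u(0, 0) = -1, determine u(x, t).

Substitute the ansatz u = A e^{x} into the left-hand side.
Derivatives of the ansatz:
  u_x = A e^{x}
  u_tt = 0
Term by term:
  -2·u_x = - 2 A e^{x}
  2·u_tt = 0
So the left-hand side equals
  - 2 A e^{x}
This must equal f(x, t) = 2 e^{x} identically.
Matching coefficients of the independent functions:
  [e^{x}]:  - 2 A = 2
Solving: A = -1.
Check against the point condition:
  u(0, 0) = -1  ⟹  A = -1  ✓
Hence u(x, t) = - e^{x}.

Answer: u(x, t) = - e^{x}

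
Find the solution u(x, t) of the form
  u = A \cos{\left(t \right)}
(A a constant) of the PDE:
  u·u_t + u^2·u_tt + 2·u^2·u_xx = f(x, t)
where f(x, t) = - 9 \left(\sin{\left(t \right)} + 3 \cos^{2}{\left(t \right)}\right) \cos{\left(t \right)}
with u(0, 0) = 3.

Answer: u(x, t) = 3 \cos{\left(t \right)}

Derivation:
Substitute the ansatz u = A \cos{\left(t \right)} into the left-hand side.
Derivatives of the ansatz:
  u_t = - A \sin{\left(t \right)}
  u_tt = - A \cos{\left(t \right)}
  u_xx = 0
Term by term:
  u·u_t = - A^{2} \sin{\left(t \right)} \cos{\left(t \right)}
  u^2·u_tt = - A^{3} \cos^{3}{\left(t \right)}
  2·u^2·u_xx = 0
So the left-hand side equals
  - A^{3} \cos^{3}{\left(t \right)} - A^{2} \sin{\left(t \right)} \cos{\left(t \right)}
This must equal f(x, t) identically; expanded, f = - 9 \sin{\left(t \right)} \cos{\left(t \right)} - 27 \cos^{3}{\left(t \right)}.
Matching coefficients of the independent functions:
  [\sin{\left(t \right)} \cos{\left(t \right)}]:  - A^{2} = -9
  [\cos^{3}{\left(t \right)}]:  - A^{3} = -27
Solving: A = 3.
Check against the point condition:
  u(0, 0) = 3  ⟹  A = 3  ✓
Hence u(x, t) = 3 \cos{\left(t \right)}.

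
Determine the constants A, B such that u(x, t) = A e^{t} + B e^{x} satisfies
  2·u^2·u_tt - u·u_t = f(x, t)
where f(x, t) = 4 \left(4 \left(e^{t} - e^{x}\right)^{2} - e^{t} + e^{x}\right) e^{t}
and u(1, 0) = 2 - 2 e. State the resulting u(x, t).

Substitute the ansatz u = A e^{t} + B e^{x} into the left-hand side.
Derivatives of the ansatz:
  u_tt = A e^{t}
  u_t = A e^{t}
Term by term:
  2·u^2·u_tt = 2 A^{3} e^{3 t} + 4 A^{2} B e^{2 t} e^{x} + 2 A B^{2} e^{t} e^{2 x}
  -u·u_t = - A^{2} e^{2 t} - A B e^{t} e^{x}
So the left-hand side equals
  2 A^{3} e^{3 t} + 4 A^{2} B e^{2 t} e^{x} - A^{2} e^{2 t} + 2 A B^{2} e^{t} e^{2 x} - A B e^{t} e^{x}
This must equal f(x, t) identically; expanded, f = 16 e^{3 t} - 32 e^{2 t} e^{x} - 4 e^{2 t} + 16 e^{t} e^{2 x} + 4 e^{t} e^{x}.
Matching coefficients of the independent functions:
  [e^{t} e^{x}]:  - A B = 4
  [e^{t} e^{2 x}]:  2 A B^{2} = 16
  [e^{2 t} e^{x}]:  4 A^{2} B = -32
  [e^{2 t}]:  - A^{2} = -4
  [e^{3 t}]:  2 A^{3} = 16
Solving: A = 2, B = -2.
Check against the point condition:
  u(1, 0) = 2 - 2 e  ⟹  A + e B = 2 - 2 e  ✓
Hence u(x, t) = 2 e^{t} - 2 e^{x}.

Answer: u(x, t) = 2 e^{t} - 2 e^{x}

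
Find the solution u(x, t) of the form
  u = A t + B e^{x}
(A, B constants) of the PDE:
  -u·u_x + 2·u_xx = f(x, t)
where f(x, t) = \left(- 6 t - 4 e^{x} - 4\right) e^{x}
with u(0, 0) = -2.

Substitute the ansatz u = A t + B e^{x} into the left-hand side.
Derivatives of the ansatz:
  u_x = B e^{x}
  u_xx = B e^{x}
Term by term:
  -u·u_x = - A B t e^{x} - B^{2} e^{2 x}
  2·u_xx = 2 B e^{x}
So the left-hand side equals
  - A B t e^{x} - B^{2} e^{2 x} + 2 B e^{x}
This must equal f(x, t) identically; expanded, f = - 6 t e^{x} - 4 e^{2 x} - 4 e^{x}.
Matching coefficients of the independent functions:
  [t e^{x}]:  - A B = -6
  [e^{x}]:  2 B = -4
  [e^{2 x}]:  - B^{2} = -4
Solving: A = -3, B = -2.
Check against the point condition:
  u(0, 0) = -2  ⟹  B = -2  ✓
Hence u(x, t) = - 3 t - 2 e^{x}.

Answer: u(x, t) = - 3 t - 2 e^{x}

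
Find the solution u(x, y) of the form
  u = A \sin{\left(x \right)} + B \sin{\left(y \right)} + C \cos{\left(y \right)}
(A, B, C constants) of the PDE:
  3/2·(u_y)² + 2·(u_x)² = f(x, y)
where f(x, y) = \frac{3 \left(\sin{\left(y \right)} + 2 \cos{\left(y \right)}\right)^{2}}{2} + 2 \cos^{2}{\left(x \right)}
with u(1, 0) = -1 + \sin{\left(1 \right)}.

Substitute the ansatz u = A \sin{\left(x \right)} + B \sin{\left(y \right)} + C \cos{\left(y \right)} into the left-hand side.
Derivatives of the ansatz:
  u_y = B \cos{\left(y \right)} - C \sin{\left(y \right)}
  u_x = A \cos{\left(x \right)}
Term by term:
  3/2·(u_y)² = \frac{3 B^{2} \cos^{2}{\left(y \right)}}{2} - 3 B C \sin{\left(y \right)} \cos{\left(y \right)} + \frac{3 C^{2} \sin^{2}{\left(y \right)}}{2}
  2·(u_x)² = 2 A^{2} \cos^{2}{\left(x \right)}
So the left-hand side equals
  2 A^{2} \cos^{2}{\left(x \right)} + \frac{3 B^{2} \cos^{2}{\left(y \right)}}{2} - 3 B C \sin{\left(y \right)} \cos{\left(y \right)} + \frac{3 C^{2} \sin^{2}{\left(y \right)}}{2}
This must equal f(x, y) identically; expanded, f = \frac{3 \sin^{2}{\left(y \right)}}{2} + 6 \sin{\left(y \right)} \cos{\left(y \right)} + 2 \cos^{2}{\left(x \right)} + 6 \cos^{2}{\left(y \right)}.
Matching coefficients of the independent functions:
  [\sin{\left(y \right)} \cos{\left(y \right)}]:  - 3 B C = 6
  [\sin^{2}{\left(y \right)}]:  \frac{3 C^{2}}{2} = \frac{3}{2}
  [\cos^{2}{\left(x \right)}]:  2 A^{2} = 2
  [\cos^{2}{\left(y \right)}]:  \frac{3 B^{2}}{2} = 6
These equations allow (A, B, C) = (-1, -2, 1) or (-1, 2, -1) or (1, -2, 1) or (1, 2, -1).
Impose the point condition(s):
  u(1, 0) = -1 + \sin{\left(1 \right)}  ⟹  A \sin{\left(1 \right)} + C = -1 + \sin{\left(1 \right)}
Only A = 1, B = 2, C = -1 satisfies everything.
Hence u(x, y) = \sin{\left(x \right)} + 2 \sin{\left(y \right)} - \cos{\left(y \right)}.

Answer: u(x, y) = \sin{\left(x \right)} + 2 \sin{\left(y \right)} - \cos{\left(y \right)}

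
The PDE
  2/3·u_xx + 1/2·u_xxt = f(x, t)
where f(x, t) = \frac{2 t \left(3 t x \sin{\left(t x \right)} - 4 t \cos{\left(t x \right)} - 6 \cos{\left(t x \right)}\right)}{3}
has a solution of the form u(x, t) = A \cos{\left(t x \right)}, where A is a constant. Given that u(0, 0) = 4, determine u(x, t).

Substitute the ansatz u = A \cos{\left(t x \right)} into the left-hand side.
Derivatives of the ansatz:
  u_xx = - A t^{2} \cos{\left(t x \right)}
  u_xxt = A t^{2} x \sin{\left(t x \right)} - 2 A t \cos{\left(t x \right)}
Term by term:
  2/3·u_xx = - \frac{2 A t^{2} \cos{\left(t x \right)}}{3}
  1/2·u_xxt = \frac{A t^{2} x \sin{\left(t x \right)}}{2} - A t \cos{\left(t x \right)}
So the left-hand side equals
  \frac{A t^{2} x \sin{\left(t x \right)}}{2} - \frac{2 A t^{2} \cos{\left(t x \right)}}{3} - A t \cos{\left(t x \right)}
This must equal f(x, t) identically; expanded, f = 2 t^{2} x \sin{\left(t x \right)} - \frac{8 t^{2} \cos{\left(t x \right)}}{3} - 4 t \cos{\left(t x \right)}.
Matching coefficients of the independent functions:
  [t \cos{\left(t x \right)}]:  - A = -4
  [t^{2} \cos{\left(t x \right)}]:  - \frac{2 A}{3} = - \frac{8}{3}
  [t^{2} x \sin{\left(t x \right)}]:  \frac{A}{2} = 2
Solving: A = 4.
Check against the point condition:
  u(0, 0) = 4  ⟹  A = 4  ✓
Hence u(x, t) = 4 \cos{\left(t x \right)}.

Answer: u(x, t) = 4 \cos{\left(t x \right)}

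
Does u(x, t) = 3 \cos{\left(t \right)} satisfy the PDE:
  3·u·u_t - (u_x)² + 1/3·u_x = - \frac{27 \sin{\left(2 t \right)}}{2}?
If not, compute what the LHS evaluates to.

Evaluate each term of the left-hand side for u = 3 \cos{\left(t \right)}.
Derivatives:
  u_t = - 3 \sin{\left(t \right)}
  u_x = 0
Terms:
  3·u·u_t = - \frac{27 \sin{\left(2 t \right)}}{2}
  -(u_x)² = 0
  1/3·u_x = 0
Sum: LHS = - \frac{27 \sin{\left(2 t \right)}}{2}
This is exactly the given right-hand side, so u is a solution.

Answer: Yes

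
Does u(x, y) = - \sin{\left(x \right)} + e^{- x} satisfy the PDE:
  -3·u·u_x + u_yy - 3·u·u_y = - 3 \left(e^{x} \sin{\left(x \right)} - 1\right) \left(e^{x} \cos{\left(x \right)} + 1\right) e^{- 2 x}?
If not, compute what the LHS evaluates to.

Evaluate each term of the left-hand side for u = - \sin{\left(x \right)} + e^{- x}.
Derivatives:
  u_x = - \cos{\left(x \right)} - e^{- x}
  u_yy = 0
  u_y = 0
Terms:
  -3·u·u_x = - 3 \left(e^{x} \sin{\left(x \right)} - 1\right) \left(e^{x} \cos{\left(x \right)} + 1\right) e^{- 2 x}
  u_yy = 0
  -3·u·u_y = 0
Sum: LHS = - 3 \left(e^{x} \sin{\left(x \right)} - 1\right) \left(e^{x} \cos{\left(x \right)} + 1\right) e^{- 2 x}
This is exactly the given right-hand side, so u is a solution.

Answer: Yes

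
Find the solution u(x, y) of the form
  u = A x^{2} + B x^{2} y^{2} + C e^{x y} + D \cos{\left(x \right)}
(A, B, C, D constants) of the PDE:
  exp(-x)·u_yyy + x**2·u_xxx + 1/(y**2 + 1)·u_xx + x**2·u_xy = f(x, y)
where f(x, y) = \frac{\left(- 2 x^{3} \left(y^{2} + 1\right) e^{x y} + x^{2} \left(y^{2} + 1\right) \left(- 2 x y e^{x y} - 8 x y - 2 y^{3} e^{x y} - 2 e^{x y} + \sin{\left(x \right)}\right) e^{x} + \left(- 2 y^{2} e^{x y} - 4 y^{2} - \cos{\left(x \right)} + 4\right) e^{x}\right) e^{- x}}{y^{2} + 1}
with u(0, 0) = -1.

Substitute the ansatz u = A x^{2} + B x^{2} y^{2} + C e^{x y} + D \cos{\left(x \right)} into the left-hand side.
Derivatives of the ansatz:
  u_yyy = C x^{3} e^{x y}
  u_xxx = C y^{3} e^{x y} + D \sin{\left(x \right)}
  u_xx = 2 A + 2 B y^{2} + C y^{2} e^{x y} - D \cos{\left(x \right)}
  u_xy = 4 B x y + C x y e^{x y} + C e^{x y}
Term by term:
  exp(-x)·u_yyy = C x^{3} e^{- x} e^{x y}
  x**2·u_xxx = C x^{2} y^{3} e^{x y} + D x^{2} \sin{\left(x \right)}
  1/(y**2 + 1)·u_xx = \frac{2 A}{y^{2} + 1} + \frac{2 B y^{2}}{y^{2} + 1} + \frac{C y^{2} e^{x y}}{y^{2} + 1} - \frac{D \cos{\left(x \right)}}{y^{2} + 1}
  x**2·u_xy = 4 B x^{3} y + C x^{3} y e^{x y} + C x^{2} e^{x y}
So the left-hand side equals
  \frac{2 A}{y^{2} + 1} + 4 B x^{3} y + \frac{2 B y^{2}}{y^{2} + 1} + C x^{3} y e^{x y} + C x^{3} e^{- x} e^{x y} + C x^{2} y^{3} e^{x y} + C x^{2} e^{x y} + \frac{C y^{2} e^{x y}}{y^{2} + 1} + D x^{2} \sin{\left(x \right)} - \frac{D \cos{\left(x \right)}}{y^{2} + 1}
This must equal f(x, y) identically; expanded, f = - 2 x^{3} y e^{x y} - 8 x^{3} y - 2 x^{3} e^{- x} e^{x y} - 2 x^{2} y^{3} e^{x y} - 2 x^{2} e^{x y} + x^{2} \sin{\left(x \right)} - \frac{2 y^{2} e^{x y}}{y^{2} + 1} - \frac{4 y^{2}}{y^{2} + 1} - \frac{\cos{\left(x \right)}}{y^{2} + 1} + \frac{4}{y^{2} + 1}.
Matching coefficients of the independent functions:
  [x^{2} e^{x y}, x^{2} y^{3} e^{x y}, x^{3} y e^{x y}, x^{3} e^{- x} e^{x y}, …]:  C = -2
  [x^{2} \sin{\left(x \right)}]:  D = 1
  [x^{3} y]:  4 B = -8
  [\frac{y^{2}}{y^{2} + 1}]:  2 B = -4
  [\frac{\cos{\left(x \right)}}{y^{2} + 1}]:  - D = -1
  [\frac{1}{y^{2} + 1}]:  2 A = 4
Solving: A = 2, B = -2, C = -2, D = 1.
Check against the point condition:
  u(0, 0) = -1  ⟹  C + D = -1  ✓
Hence u(x, y) = - 2 x^{2} y^{2} + 2 x^{2} - 2 e^{x y} + \cos{\left(x \right)}.

Answer: u(x, y) = - 2 x^{2} y^{2} + 2 x^{2} - 2 e^{x y} + \cos{\left(x \right)}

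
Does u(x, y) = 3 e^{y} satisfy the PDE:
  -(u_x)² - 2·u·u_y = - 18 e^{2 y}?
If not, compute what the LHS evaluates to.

Evaluate each term of the left-hand side for u = 3 e^{y}.
Derivatives:
  u_x = 0
  u_y = 3 e^{y}
Terms:
  -(u_x)² = 0
  -2·u·u_y = - 18 e^{2 y}
Sum: LHS = - 18 e^{2 y}
This is exactly the given right-hand side, so u is a solution.

Answer: Yes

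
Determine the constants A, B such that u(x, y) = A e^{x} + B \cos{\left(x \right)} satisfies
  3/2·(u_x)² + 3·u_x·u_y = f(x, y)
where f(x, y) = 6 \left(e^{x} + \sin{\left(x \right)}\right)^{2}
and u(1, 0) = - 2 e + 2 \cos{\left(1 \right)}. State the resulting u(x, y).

Answer: u(x, y) = - 2 e^{x} + 2 \cos{\left(x \right)}

Derivation:
Substitute the ansatz u = A e^{x} + B \cos{\left(x \right)} into the left-hand side.
Derivatives of the ansatz:
  u_x = A e^{x} - B \sin{\left(x \right)}
  u_y = 0
Term by term:
  3/2·(u_x)² = \frac{3 A^{2} e^{2 x}}{2} - 3 A B e^{x} \sin{\left(x \right)} + \frac{3 B^{2} \sin^{2}{\left(x \right)}}{2}
  3·u_x·u_y = 0
So the left-hand side equals
  \frac{3 A^{2} e^{2 x}}{2} - 3 A B e^{x} \sin{\left(x \right)} + \frac{3 B^{2} \sin^{2}{\left(x \right)}}{2}
This must equal f(x, y) identically; expanded, f = 6 e^{2 x} + 12 e^{x} \sin{\left(x \right)} + 6 \sin^{2}{\left(x \right)}.
Matching coefficients of the independent functions:
  [e^{x} \sin{\left(x \right)}]:  - 3 A B = 12
  [e^{2 x}]:  \frac{3 A^{2}}{2} = 6
  [\sin^{2}{\left(x \right)}]:  \frac{3 B^{2}}{2} = 6
These equations allow (A, B) = (-2, 2) or (2, -2).
Impose the point condition(s):
  u(1, 0) = - 2 e + 2 \cos{\left(1 \right)}  ⟹  e A + B \cos{\left(1 \right)} = - 2 e + 2 \cos{\left(1 \right)}
Only A = -2, B = 2 satisfies everything.
Hence u(x, y) = - 2 e^{x} + 2 \cos{\left(x \right)}.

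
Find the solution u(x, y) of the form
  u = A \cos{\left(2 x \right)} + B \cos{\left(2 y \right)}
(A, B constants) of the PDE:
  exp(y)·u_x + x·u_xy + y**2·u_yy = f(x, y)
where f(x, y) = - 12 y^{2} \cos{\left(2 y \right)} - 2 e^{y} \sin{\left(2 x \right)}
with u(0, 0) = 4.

Substitute the ansatz u = A \cos{\left(2 x \right)} + B \cos{\left(2 y \right)} into the left-hand side.
Derivatives of the ansatz:
  u_x = - 2 A \sin{\left(2 x \right)}
  u_xy = 0
  u_yy = - 4 B \cos{\left(2 y \right)}
Term by term:
  exp(y)·u_x = - 2 A e^{y} \sin{\left(2 x \right)}
  x·u_xy = 0
  y**2·u_yy = - 4 B y^{2} \cos{\left(2 y \right)}
So the left-hand side equals
  - 2 A e^{y} \sin{\left(2 x \right)} - 4 B y^{2} \cos{\left(2 y \right)}
This must equal f(x, y) = - 12 y^{2} \cos{\left(2 y \right)} - 2 e^{y} \sin{\left(2 x \right)} identically.
Matching coefficients of the independent functions:
  [y^{2} \cos{\left(2 y \right)}]:  - 4 B = -12
  [e^{y} \sin{\left(2 x \right)}]:  - 2 A = -2
Solving: A = 1, B = 3.
Check against the point condition:
  u(0, 0) = 4  ⟹  A + B = 4  ✓
Hence u(x, y) = \cos{\left(2 x \right)} + 3 \cos{\left(2 y \right)}.

Answer: u(x, y) = \cos{\left(2 x \right)} + 3 \cos{\left(2 y \right)}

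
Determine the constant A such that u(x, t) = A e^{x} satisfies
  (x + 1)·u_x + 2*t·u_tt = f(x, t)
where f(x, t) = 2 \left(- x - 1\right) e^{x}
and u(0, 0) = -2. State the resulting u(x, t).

Substitute the ansatz u = A e^{x} into the left-hand side.
Derivatives of the ansatz:
  u_x = A e^{x}
  u_tt = 0
Term by term:
  (x + 1)·u_x = A x e^{x} + A e^{x}
  2*t·u_tt = 0
So the left-hand side equals
  A x e^{x} + A e^{x}
This must equal f(x, t) identically; expanded, f = - 2 x e^{x} - 2 e^{x}.
Matching coefficients of the independent functions:
  [x e^{x}, e^{x}]:  A = -2
Solving: A = -2.
Check against the point condition:
  u(0, 0) = -2  ⟹  A = -2  ✓
Hence u(x, t) = - 2 e^{x}.

Answer: u(x, t) = - 2 e^{x}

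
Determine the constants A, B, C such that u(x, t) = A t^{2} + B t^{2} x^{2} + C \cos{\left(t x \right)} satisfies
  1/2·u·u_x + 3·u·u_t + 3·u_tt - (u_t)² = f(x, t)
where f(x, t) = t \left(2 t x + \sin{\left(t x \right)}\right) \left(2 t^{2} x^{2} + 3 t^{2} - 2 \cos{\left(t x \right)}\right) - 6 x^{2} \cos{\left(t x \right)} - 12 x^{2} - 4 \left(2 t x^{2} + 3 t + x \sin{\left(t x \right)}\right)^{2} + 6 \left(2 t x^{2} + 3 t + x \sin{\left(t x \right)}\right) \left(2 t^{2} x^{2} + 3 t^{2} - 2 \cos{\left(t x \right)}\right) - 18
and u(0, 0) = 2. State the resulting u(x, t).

Substitute the ansatz u = A t^{2} + B t^{2} x^{2} + C \cos{\left(t x \right)} into the left-hand side.
Derivatives of the ansatz:
  u_x = 2 B t^{2} x - C t \sin{\left(t x \right)}
  u_t = 2 A t + 2 B t x^{2} - C x \sin{\left(t x \right)}
  u_tt = 2 A + 2 B x^{2} - C x^{2} \cos{\left(t x \right)}
Term by term:
  1/2·u·u_x = A B t^{4} x - \frac{A C t^{3} \sin{\left(t x \right)}}{2} + B^{2} t^{4} x^{3} - \frac{B C t^{3} x^{2} \sin{\left(t x \right)}}{2} + B C t^{2} x \cos{\left(t x \right)} - \frac{C^{2} t \sin{\left(t x \right)} \cos{\left(t x \right)}}{2}
  3·u·u_t = 6 A^{2} t^{3} + 12 A B t^{3} x^{2} - 3 A C t^{2} x \sin{\left(t x \right)} + 6 A C t \cos{\left(t x \right)} + 6 B^{2} t^{3} x^{4} - 3 B C t^{2} x^{3} \sin{\left(t x \right)} + 6 B C t x^{2} \cos{\left(t x \right)} - 3 C^{2} x \sin{\left(t x \right)} \cos{\left(t x \right)}
  3·u_tt = 6 A + 6 B x^{2} - 3 C x^{2} \cos{\left(t x \right)}
  -(u_t)² = - 4 A^{2} t^{2} - 8 A B t^{2} x^{2} + 4 A C t x \sin{\left(t x \right)} - 4 B^{2} t^{2} x^{4} + 4 B C t x^{3} \sin{\left(t x \right)} - C^{2} x^{2} \sin^{2}{\left(t x \right)}
So the left-hand side equals
  6 A^{2} t^{3} - 4 A^{2} t^{2} + A B t^{4} x + 12 A B t^{3} x^{2} - 8 A B t^{2} x^{2} - \frac{A C t^{3} \sin{\left(t x \right)}}{2} - 3 A C t^{2} x \sin{\left(t x \right)} + 4 A C t x \sin{\left(t x \right)} + 6 A C t \cos{\left(t x \right)} + 6 A + B^{2} t^{4} x^{3} + 6 B^{2} t^{3} x^{4} - 4 B^{2} t^{2} x^{4} - \frac{B C t^{3} x^{2} \sin{\left(t x \right)}}{2} - 3 B C t^{2} x^{3} \sin{\left(t x \right)} + B C t^{2} x \cos{\left(t x \right)} + 4 B C t x^{3} \sin{\left(t x \right)} + 6 B C t x^{2} \cos{\left(t x \right)} + 6 B x^{2} - \frac{C^{2} t \sin{\left(t x \right)} \cos{\left(t x \right)}}{2} - C^{2} x^{2} \sin^{2}{\left(t x \right)} - 3 C^{2} x \sin{\left(t x \right)} \cos{\left(t x \right)} - 3 C x^{2} \cos{\left(t x \right)}
This must equal f(x, t) identically; expanded, f = 4 t^{4} x^{3} + 6 t^{4} x + 24 t^{3} x^{4} + 2 t^{3} x^{2} \sin{\left(t x \right)} + 72 t^{3} x^{2} + 3 t^{3} \sin{\left(t x \right)} + 54 t^{3} - 16 t^{2} x^{4} + 12 t^{2} x^{3} \sin{\left(t x \right)} - 48 t^{2} x^{2} + 18 t^{2} x \sin{\left(t x \right)} - 4 t^{2} x \cos{\left(t x \right)} - 36 t^{2} - 16 t x^{3} \sin{\left(t x \right)} - 24 t x^{2} \cos{\left(t x \right)} - 24 t x \sin{\left(t x \right)} - 2 t \sin{\left(t x \right)} \cos{\left(t x \right)} - 36 t \cos{\left(t x \right)} - 4 x^{2} \sin^{2}{\left(t x \right)} - 6 x^{2} \cos{\left(t x \right)} - 12 x^{2} - 12 x \sin{\left(t x \right)} \cos{\left(t x \right)} - 18.
Matching coefficients of the independent functions:
(each divided by its leading coefficient; functions giving the same equation are listed together)
  [constant term]:  A + 3 = 0
  [t^{2}, t^{3}]:  A^{2} - 9 = 0
  [x^{2}]:  B + 2 = 0
  [t \cos{\left(t x \right)}, t^{3} \sin{\left(t x \right)}, t x \sin{\left(t x \right)}, …]:  A C + 6 = 0
  [t^{2} x^{2}, t^{3} x^{2}, t^{4} x]:  A B - 6 = 0
  [t^{2} x^{4}, t^{3} x^{4}, t^{4} x^{3}]:  B^{2} - 4 = 0
  [x^{2} \sin^{2}{\left(t x \right)}, t \sin{\left(t x \right)} \cos{\left(t x \right)}, x \sin{\left(t x \right)} \cos{\left(t x \right)}]:  C^{2} - 4 = 0
  [x^{2} \cos{\left(t x \right)}]:  C - 2 = 0
  [t x^{2} \cos{\left(t x \right)}, t x^{3} \sin{\left(t x \right)}, t^{2} x \cos{\left(t x \right)}, …]:  B C + 4 = 0
Solving: A = -3, B = -2, C = 2.
Check against the point condition:
  u(0, 0) = 2  ⟹  C = 2  ✓
Hence u(x, t) = - 2 t^{2} x^{2} - 3 t^{2} + 2 \cos{\left(t x \right)}.

Answer: u(x, t) = - 2 t^{2} x^{2} - 3 t^{2} + 2 \cos{\left(t x \right)}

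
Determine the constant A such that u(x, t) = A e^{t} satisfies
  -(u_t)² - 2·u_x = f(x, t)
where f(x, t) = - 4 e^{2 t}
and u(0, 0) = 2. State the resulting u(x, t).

Answer: u(x, t) = 2 e^{t}

Derivation:
Substitute the ansatz u = A e^{t} into the left-hand side.
Derivatives of the ansatz:
  u_t = A e^{t}
  u_x = 0
Term by term:
  -(u_t)² = - A^{2} e^{2 t}
  -2·u_x = 0
So the left-hand side equals
  - A^{2} e^{2 t}
This must equal f(x, t) = - 4 e^{2 t} identically.
Matching coefficients of the independent functions:
  [e^{2 t}]:  - A^{2} = -4
These equations allow (A) = (-2) or (2).
Impose the point condition(s):
  u(0, 0) = 2  ⟹  A = 2
Only A = 2 satisfies everything.
Hence u(x, t) = 2 e^{t}.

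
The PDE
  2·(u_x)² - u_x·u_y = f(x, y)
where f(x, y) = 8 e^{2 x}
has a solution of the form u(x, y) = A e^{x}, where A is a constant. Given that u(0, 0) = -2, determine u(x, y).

Substitute the ansatz u = A e^{x} into the left-hand side.
Derivatives of the ansatz:
  u_x = A e^{x}
  u_y = 0
Term by term:
  2·(u_x)² = 2 A^{2} e^{2 x}
  -u_x·u_y = 0
So the left-hand side equals
  2 A^{2} e^{2 x}
This must equal f(x, y) = 8 e^{2 x} identically.
Matching coefficients of the independent functions:
  [e^{2 x}]:  2 A^{2} = 8
These equations allow (A) = (-2) or (2).
Impose the point condition(s):
  u(0, 0) = -2  ⟹  A = -2
Only A = -2 satisfies everything.
Hence u(x, y) = - 2 e^{x}.

Answer: u(x, y) = - 2 e^{x}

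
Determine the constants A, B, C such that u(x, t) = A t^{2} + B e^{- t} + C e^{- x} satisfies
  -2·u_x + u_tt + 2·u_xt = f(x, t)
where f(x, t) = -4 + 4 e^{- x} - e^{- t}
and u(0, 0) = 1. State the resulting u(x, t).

Substitute the ansatz u = A t^{2} + B e^{- t} + C e^{- x} into the left-hand side.
Derivatives of the ansatz:
  u_x = - C e^{- x}
  u_tt = 2 A + B e^{- t}
  u_xt = 0
Term by term:
  -2·u_x = 2 C e^{- x}
  u_tt = 2 A + B e^{- t}
  2·u_xt = 0
So the left-hand side equals
  2 A + B e^{- t} + 2 C e^{- x}
This must equal f(x, t) = -4 + 4 e^{- x} - e^{- t} identically.
Matching coefficients of the independent functions:
  [constant term]:  2 A = -4
  [e^{- t}]:  B = -1
  [e^{- x}]:  2 C = 4
Solving: A = -2, B = -1, C = 2.
Check against the point condition:
  u(0, 0) = 1  ⟹  B + C = 1  ✓
Hence u(x, t) = - 2 t^{2} + 2 e^{- x} - e^{- t}.

Answer: u(x, t) = - 2 t^{2} + 2 e^{- x} - e^{- t}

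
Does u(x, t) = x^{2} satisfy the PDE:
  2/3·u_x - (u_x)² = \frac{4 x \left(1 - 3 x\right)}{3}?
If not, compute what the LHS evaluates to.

Evaluate each term of the left-hand side for u = x^{2}.
Derivatives:
  u_x = 2 x
Terms:
  2/3·u_x = \frac{4 x}{3}
  -(u_x)² = - 4 x^{2}
Sum: LHS = \frac{4 x \left(1 - 3 x\right)}{3}
This is exactly the given right-hand side, so u is a solution.

Answer: Yes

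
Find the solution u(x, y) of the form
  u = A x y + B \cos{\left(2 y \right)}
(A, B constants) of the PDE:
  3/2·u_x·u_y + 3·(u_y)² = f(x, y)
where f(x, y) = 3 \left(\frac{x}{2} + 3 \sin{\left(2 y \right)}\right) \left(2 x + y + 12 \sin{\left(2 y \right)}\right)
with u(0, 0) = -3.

Answer: u(x, y) = x y - 3 \cos{\left(2 y \right)}

Derivation:
Substitute the ansatz u = A x y + B \cos{\left(2 y \right)} into the left-hand side.
Derivatives of the ansatz:
  u_x = A y
  u_y = A x - 2 B \sin{\left(2 y \right)}
Term by term:
  3/2·u_x·u_y = \frac{3 A^{2} x y}{2} - 3 A B y \sin{\left(2 y \right)}
  3·(u_y)² = 3 A^{2} x^{2} - 12 A B x \sin{\left(2 y \right)} + 12 B^{2} \sin^{2}{\left(2 y \right)}
So the left-hand side equals
  3 A^{2} x^{2} + \frac{3 A^{2} x y}{2} - 12 A B x \sin{\left(2 y \right)} - 3 A B y \sin{\left(2 y \right)} + 12 B^{2} \sin^{2}{\left(2 y \right)}
This must equal f(x, y) identically; expanded, f = 3 x^{2} + \frac{3 x y}{2} + 36 x \sin{\left(2 y \right)} + 9 y \sin{\left(2 y \right)} + 108 \sin^{2}{\left(2 y \right)}.
Matching coefficients of the independent functions:
  [x^{2}]:  3 A^{2} = 3
  [x y]:  \frac{3 A^{2}}{2} = \frac{3}{2}
  [x \sin{\left(2 y \right)}]:  - 12 A B = 36
  [y \sin{\left(2 y \right)}]:  - 3 A B = 9
  [\sin^{2}{\left(2 y \right)}]:  12 B^{2} = 108
These equations allow (A, B) = (-1, 3) or (1, -3).
Impose the point condition(s):
  u(0, 0) = -3  ⟹  B = -3
Only A = 1, B = -3 satisfies everything.
Hence u(x, y) = x y - 3 \cos{\left(2 y \right)}.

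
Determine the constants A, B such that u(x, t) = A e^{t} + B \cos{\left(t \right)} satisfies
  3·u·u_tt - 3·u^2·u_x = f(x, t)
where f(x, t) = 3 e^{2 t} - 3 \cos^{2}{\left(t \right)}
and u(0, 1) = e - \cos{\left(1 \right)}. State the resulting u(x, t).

Substitute the ansatz u = A e^{t} + B \cos{\left(t \right)} into the left-hand side.
Derivatives of the ansatz:
  u_tt = A e^{t} - B \cos{\left(t \right)}
  u_x = 0
Term by term:
  3·u·u_tt = 3 A^{2} e^{2 t} - 3 B^{2} \cos^{2}{\left(t \right)}
  -3·u^2·u_x = 0
So the left-hand side equals
  3 A^{2} e^{2 t} - 3 B^{2} \cos^{2}{\left(t \right)}
This must equal f(x, t) = 3 e^{2 t} - 3 \cos^{2}{\left(t \right)} identically.
Matching coefficients of the independent functions:
  [e^{2 t}]:  3 A^{2} = 3
  [\cos^{2}{\left(t \right)}]:  - 3 B^{2} = -3
These equations allow (A, B) = (-1, -1) or (-1, 1) or (1, -1) or (1, 1).
Impose the point condition(s):
  u(0, 1) = e - \cos{\left(1 \right)}  ⟹  e A + B \cos{\left(1 \right)} = e - \cos{\left(1 \right)}
Only A = 1, B = -1 satisfies everything.
Hence u(x, t) = e^{t} - \cos{\left(t \right)}.

Answer: u(x, t) = e^{t} - \cos{\left(t \right)}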